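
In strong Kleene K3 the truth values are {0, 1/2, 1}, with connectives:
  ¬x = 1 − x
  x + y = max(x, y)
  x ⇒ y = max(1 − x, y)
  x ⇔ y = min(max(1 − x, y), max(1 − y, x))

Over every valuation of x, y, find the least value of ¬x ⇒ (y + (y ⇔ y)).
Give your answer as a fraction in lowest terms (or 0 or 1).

1/2

Take x = 0, y = 1/2:
¬x = ¬0 = 1
y ⇔ y = 1/2 ⇔ 1/2 = 1/2
y + (y ⇔ y) = 1/2 + 1/2 = 1/2
¬x ⇒ (y + (y ⇔ y)) = 1 ⇒ 1/2 = 1/2
No assignment yields a value below 1/2, so this is the minimum.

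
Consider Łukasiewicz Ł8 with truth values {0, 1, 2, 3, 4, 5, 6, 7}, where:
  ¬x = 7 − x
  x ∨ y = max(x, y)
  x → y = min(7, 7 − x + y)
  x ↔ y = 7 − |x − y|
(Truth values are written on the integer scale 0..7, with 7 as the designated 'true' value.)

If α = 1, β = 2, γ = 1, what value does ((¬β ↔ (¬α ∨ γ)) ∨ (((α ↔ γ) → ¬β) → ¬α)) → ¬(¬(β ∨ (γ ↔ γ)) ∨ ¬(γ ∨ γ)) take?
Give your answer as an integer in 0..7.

1

¬β = ¬2 = 5
¬α = ¬1 = 6
¬α ∨ γ = 6 ∨ 1 = 6
¬β ↔ (¬α ∨ γ) = 5 ↔ 6 = 6
α ↔ γ = 1 ↔ 1 = 7
¬β = ¬2 = 5
(α ↔ γ) → ¬β = 7 → 5 = 5
¬α = ¬1 = 6
((α ↔ γ) → ¬β) → ¬α = 5 → 6 = 7
(¬β ↔ (¬α ∨ γ)) ∨ (((α ↔ γ) → ¬β) → ¬α) = 6 ∨ 7 = 7
γ ↔ γ = 1 ↔ 1 = 7
β ∨ (γ ↔ γ) = 2 ∨ 7 = 7
¬(β ∨ (γ ↔ γ)) = ¬7 = 0
γ ∨ γ = 1 ∨ 1 = 1
¬(γ ∨ γ) = ¬1 = 6
¬(β ∨ (γ ↔ γ)) ∨ ¬(γ ∨ γ) = 0 ∨ 6 = 6
¬(¬(β ∨ (γ ↔ γ)) ∨ ¬(γ ∨ γ)) = ¬6 = 1
((¬β ↔ (¬α ∨ γ)) ∨ (((α ↔ γ) → ¬β) → ¬α)) → ¬(¬(β ∨ (γ ↔ γ)) ∨ ¬(γ ∨ γ)) = 7 → 1 = 1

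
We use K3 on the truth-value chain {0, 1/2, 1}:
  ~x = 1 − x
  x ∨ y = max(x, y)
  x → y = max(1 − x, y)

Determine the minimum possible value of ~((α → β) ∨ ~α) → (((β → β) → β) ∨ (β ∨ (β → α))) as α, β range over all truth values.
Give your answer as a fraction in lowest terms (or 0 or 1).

1/2

Take α = 1/2, β = 1/2:
α → β = 1/2 → 1/2 = 1/2
~α = ~1/2 = 1/2
(α → β) ∨ ~α = 1/2 ∨ 1/2 = 1/2
~((α → β) ∨ ~α) = ~1/2 = 1/2
β → β = 1/2 → 1/2 = 1/2
(β → β) → β = 1/2 → 1/2 = 1/2
β → α = 1/2 → 1/2 = 1/2
β ∨ (β → α) = 1/2 ∨ 1/2 = 1/2
((β → β) → β) ∨ (β ∨ (β → α)) = 1/2 ∨ 1/2 = 1/2
~((α → β) ∨ ~α) → (((β → β) → β) ∨ (β ∨ (β → α))) = 1/2 → 1/2 = 1/2
No assignment yields a value below 1/2, so this is the minimum.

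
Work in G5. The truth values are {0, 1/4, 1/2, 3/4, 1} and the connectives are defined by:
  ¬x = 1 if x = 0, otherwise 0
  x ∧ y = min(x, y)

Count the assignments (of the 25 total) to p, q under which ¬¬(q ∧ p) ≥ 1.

value 1: 16 assignments (counts)
value 0: 9 assignments
So 16 of the 25 assignments meet the threshold.

16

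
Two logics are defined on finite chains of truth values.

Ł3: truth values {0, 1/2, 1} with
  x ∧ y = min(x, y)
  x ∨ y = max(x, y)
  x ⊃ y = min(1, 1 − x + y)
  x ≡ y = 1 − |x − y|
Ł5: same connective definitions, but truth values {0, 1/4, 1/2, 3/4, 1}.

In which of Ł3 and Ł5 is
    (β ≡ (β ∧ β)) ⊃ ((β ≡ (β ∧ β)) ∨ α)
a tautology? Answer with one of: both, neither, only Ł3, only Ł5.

both

In Ł3: every assignment gives 1 — tautology.
In Ł5: every assignment gives 1 — tautology.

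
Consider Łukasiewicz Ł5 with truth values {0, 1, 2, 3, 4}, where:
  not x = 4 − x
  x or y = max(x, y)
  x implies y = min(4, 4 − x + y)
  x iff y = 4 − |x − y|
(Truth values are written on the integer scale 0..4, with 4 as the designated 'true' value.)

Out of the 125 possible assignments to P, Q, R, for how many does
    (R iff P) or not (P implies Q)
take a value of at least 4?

29

value 4: 29 assignments (counts)
value 3: 44 assignments
value 2: 30 assignments
value 1: 16 assignments
value 0: 6 assignments
So 29 of the 125 assignments meet the threshold.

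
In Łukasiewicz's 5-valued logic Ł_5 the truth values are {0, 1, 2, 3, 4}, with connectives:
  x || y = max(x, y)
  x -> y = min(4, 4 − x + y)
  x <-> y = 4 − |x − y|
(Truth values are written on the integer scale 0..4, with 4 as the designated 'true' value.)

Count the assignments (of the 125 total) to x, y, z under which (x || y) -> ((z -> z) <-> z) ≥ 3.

79

value 4: 55 assignments (counts)
value 3: 24 assignments (counts)
value 2: 21 assignments
value 1: 16 assignments
value 0: 9 assignments
So 79 of the 125 assignments meet the threshold.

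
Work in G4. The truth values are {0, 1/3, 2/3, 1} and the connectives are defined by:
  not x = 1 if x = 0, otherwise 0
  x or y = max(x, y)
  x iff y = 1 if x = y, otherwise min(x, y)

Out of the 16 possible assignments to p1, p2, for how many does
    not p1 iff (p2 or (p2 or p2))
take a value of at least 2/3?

p1 = 0, p2 = 0 ↦ 0  <
p1 = 0, p2 = 1/3 ↦ 1/3  <
p1 = 0, p2 = 2/3 ↦ 2/3  ≥
p1 = 0, p2 = 1 ↦ 1  ≥
p1 = 1/3, p2 = 0 ↦ 1  ≥
p1 = 1/3, p2 = 1/3 ↦ 0  <
p1 = 1/3, p2 = 2/3 ↦ 0  <
p1 = 1/3, p2 = 1 ↦ 0  <
p1 = 2/3, p2 = 0 ↦ 1  ≥
p1 = 2/3, p2 = 1/3 ↦ 0  <
p1 = 2/3, p2 = 2/3 ↦ 0  <
p1 = 2/3, p2 = 1 ↦ 0  <
p1 = 1, p2 = 0 ↦ 1  ≥
p1 = 1, p2 = 1/3 ↦ 0  <
p1 = 1, p2 = 2/3 ↦ 0  <
p1 = 1, p2 = 1 ↦ 0  <
So 5 of the 16 assignments meet the threshold.

5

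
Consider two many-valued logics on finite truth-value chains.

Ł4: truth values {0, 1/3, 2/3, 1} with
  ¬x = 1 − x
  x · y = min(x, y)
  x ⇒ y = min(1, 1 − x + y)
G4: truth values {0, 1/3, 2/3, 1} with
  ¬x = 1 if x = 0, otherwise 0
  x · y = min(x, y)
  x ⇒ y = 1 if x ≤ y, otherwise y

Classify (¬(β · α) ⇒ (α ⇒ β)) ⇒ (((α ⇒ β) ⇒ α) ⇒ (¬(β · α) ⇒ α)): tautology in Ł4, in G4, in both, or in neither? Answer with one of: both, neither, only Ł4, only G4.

In Ł4: every assignment gives 1 — tautology.
In G4: every assignment gives 1 — tautology.

both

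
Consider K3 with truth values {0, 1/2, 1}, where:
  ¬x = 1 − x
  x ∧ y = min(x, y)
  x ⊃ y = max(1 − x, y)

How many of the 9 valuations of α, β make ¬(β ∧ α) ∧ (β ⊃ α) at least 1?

α = 0, β = 0 ↦ 1  ≥
α = 0, β = 1/2 ↦ 1/2  <
α = 0, β = 1 ↦ 0  <
α = 1/2, β = 0 ↦ 1  ≥
α = 1/2, β = 1/2 ↦ 1/2  <
α = 1/2, β = 1 ↦ 1/2  <
α = 1, β = 0 ↦ 1  ≥
α = 1, β = 1/2 ↦ 1/2  <
α = 1, β = 1 ↦ 0  <
So 3 of the 9 assignments meet the threshold.

3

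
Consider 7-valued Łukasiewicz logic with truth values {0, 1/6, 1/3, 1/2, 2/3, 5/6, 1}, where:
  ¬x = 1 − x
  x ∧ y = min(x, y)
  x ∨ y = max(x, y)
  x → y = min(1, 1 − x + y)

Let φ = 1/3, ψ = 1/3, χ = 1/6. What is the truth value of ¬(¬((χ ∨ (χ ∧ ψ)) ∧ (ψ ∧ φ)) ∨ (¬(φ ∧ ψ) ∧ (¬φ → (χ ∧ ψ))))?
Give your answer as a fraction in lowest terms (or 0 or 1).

1/6

χ ∧ ψ = 1/6 ∧ 1/3 = 1/6
χ ∨ (χ ∧ ψ) = 1/6 ∨ 1/6 = 1/6
ψ ∧ φ = 1/3 ∧ 1/3 = 1/3
(χ ∨ (χ ∧ ψ)) ∧ (ψ ∧ φ) = 1/6 ∧ 1/3 = 1/6
¬((χ ∨ (χ ∧ ψ)) ∧ (ψ ∧ φ)) = ¬1/6 = 5/6
φ ∧ ψ = 1/3 ∧ 1/3 = 1/3
¬(φ ∧ ψ) = ¬1/3 = 2/3
¬φ = ¬1/3 = 2/3
χ ∧ ψ = 1/6 ∧ 1/3 = 1/6
¬φ → (χ ∧ ψ) = 2/3 → 1/6 = 1/2
¬(φ ∧ ψ) ∧ (¬φ → (χ ∧ ψ)) = 2/3 ∧ 1/2 = 1/2
¬((χ ∨ (χ ∧ ψ)) ∧ (ψ ∧ φ)) ∨ (¬(φ ∧ ψ) ∧ (¬φ → (χ ∧ ψ))) = 5/6 ∨ 1/2 = 5/6
¬(¬((χ ∨ (χ ∧ ψ)) ∧ (ψ ∧ φ)) ∨ (¬(φ ∧ ψ) ∧ (¬φ → (χ ∧ ψ)))) = ¬5/6 = 1/6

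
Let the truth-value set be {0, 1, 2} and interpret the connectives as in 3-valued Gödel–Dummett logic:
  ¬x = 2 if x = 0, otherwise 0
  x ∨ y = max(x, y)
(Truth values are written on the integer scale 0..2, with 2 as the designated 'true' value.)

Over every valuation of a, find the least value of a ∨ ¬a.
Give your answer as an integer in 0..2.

1

Take a = 1:
¬a = ¬1 = 0
a ∨ ¬a = 1 ∨ 0 = 1
No assignment yields a value below 1, so this is the minimum.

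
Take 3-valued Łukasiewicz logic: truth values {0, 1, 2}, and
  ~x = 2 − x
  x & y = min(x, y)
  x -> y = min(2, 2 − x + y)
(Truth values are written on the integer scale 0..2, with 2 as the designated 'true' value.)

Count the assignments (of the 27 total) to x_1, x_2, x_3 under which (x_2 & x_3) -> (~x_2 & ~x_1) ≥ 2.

value 2: 19 assignments (counts)
value 1: 5 assignments
value 0: 3 assignments
So 19 of the 27 assignments meet the threshold.

19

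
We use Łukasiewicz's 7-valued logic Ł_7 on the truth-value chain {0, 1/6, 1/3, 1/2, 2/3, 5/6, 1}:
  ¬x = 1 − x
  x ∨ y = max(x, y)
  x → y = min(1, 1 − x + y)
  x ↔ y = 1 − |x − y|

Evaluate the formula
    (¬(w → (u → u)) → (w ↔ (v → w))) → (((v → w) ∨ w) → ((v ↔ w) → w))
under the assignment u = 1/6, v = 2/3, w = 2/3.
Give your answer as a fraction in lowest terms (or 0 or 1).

2/3

u → u = 1/6 → 1/6 = 1
w → (u → u) = 2/3 → 1 = 1
¬(w → (u → u)) = ¬1 = 0
v → w = 2/3 → 2/3 = 1
w ↔ (v → w) = 2/3 ↔ 1 = 2/3
¬(w → (u → u)) → (w ↔ (v → w)) = 0 → 2/3 = 1
v → w = 2/3 → 2/3 = 1
(v → w) ∨ w = 1 ∨ 2/3 = 1
v ↔ w = 2/3 ↔ 2/3 = 1
(v ↔ w) → w = 1 → 2/3 = 2/3
((v → w) ∨ w) → ((v ↔ w) → w) = 1 → 2/3 = 2/3
(¬(w → (u → u)) → (w ↔ (v → w))) → (((v → w) ∨ w) → ((v ↔ w) → w)) = 1 → 2/3 = 2/3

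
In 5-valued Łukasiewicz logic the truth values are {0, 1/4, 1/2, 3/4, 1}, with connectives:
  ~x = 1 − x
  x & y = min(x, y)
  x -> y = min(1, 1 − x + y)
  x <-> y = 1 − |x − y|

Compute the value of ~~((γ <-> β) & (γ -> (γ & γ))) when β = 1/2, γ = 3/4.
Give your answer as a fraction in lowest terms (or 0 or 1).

3/4

γ <-> β = 3/4 <-> 1/2 = 3/4
γ & γ = 3/4 & 3/4 = 3/4
γ -> (γ & γ) = 3/4 -> 3/4 = 1
(γ <-> β) & (γ -> (γ & γ)) = 3/4 & 1 = 3/4
~((γ <-> β) & (γ -> (γ & γ))) = ~3/4 = 1/4
~~((γ <-> β) & (γ -> (γ & γ))) = ~1/4 = 3/4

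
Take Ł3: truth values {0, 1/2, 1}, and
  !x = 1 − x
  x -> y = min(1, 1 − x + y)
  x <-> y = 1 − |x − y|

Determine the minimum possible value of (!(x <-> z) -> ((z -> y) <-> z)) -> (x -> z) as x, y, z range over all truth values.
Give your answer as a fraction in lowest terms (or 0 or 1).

Take x = 1, y = 0, z = 1/2:
x <-> z = 1 <-> 1/2 = 1/2
!(x <-> z) = !1/2 = 1/2
z -> y = 1/2 -> 0 = 1/2
(z -> y) <-> z = 1/2 <-> 1/2 = 1
!(x <-> z) -> ((z -> y) <-> z) = 1/2 -> 1 = 1
x -> z = 1 -> 1/2 = 1/2
(!(x <-> z) -> ((z -> y) <-> z)) -> (x -> z) = 1 -> 1/2 = 1/2
No assignment yields a value below 1/2, so this is the minimum.

1/2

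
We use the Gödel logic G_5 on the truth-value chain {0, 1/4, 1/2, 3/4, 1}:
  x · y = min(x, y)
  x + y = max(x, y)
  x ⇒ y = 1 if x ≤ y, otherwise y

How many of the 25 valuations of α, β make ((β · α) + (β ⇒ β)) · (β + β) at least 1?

5

value 1: 5 assignments (counts)
value 3/4: 5 assignments
value 1/2: 5 assignments
value 1/4: 5 assignments
value 0: 5 assignments
So 5 of the 25 assignments meet the threshold.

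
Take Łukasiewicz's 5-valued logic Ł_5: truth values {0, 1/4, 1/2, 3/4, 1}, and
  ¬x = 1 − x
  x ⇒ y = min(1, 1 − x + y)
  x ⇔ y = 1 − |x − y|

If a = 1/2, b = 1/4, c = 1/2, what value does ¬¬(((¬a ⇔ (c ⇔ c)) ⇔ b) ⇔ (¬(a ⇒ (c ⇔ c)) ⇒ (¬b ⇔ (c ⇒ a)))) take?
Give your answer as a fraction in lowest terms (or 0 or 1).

3/4

¬a = ¬1/2 = 1/2
c ⇔ c = 1/2 ⇔ 1/2 = 1
¬a ⇔ (c ⇔ c) = 1/2 ⇔ 1 = 1/2
(¬a ⇔ (c ⇔ c)) ⇔ b = 1/2 ⇔ 1/4 = 3/4
c ⇔ c = 1/2 ⇔ 1/2 = 1
a ⇒ (c ⇔ c) = 1/2 ⇒ 1 = 1
¬(a ⇒ (c ⇔ c)) = ¬1 = 0
¬b = ¬1/4 = 3/4
c ⇒ a = 1/2 ⇒ 1/2 = 1
¬b ⇔ (c ⇒ a) = 3/4 ⇔ 1 = 3/4
¬(a ⇒ (c ⇔ c)) ⇒ (¬b ⇔ (c ⇒ a)) = 0 ⇒ 3/4 = 1
((¬a ⇔ (c ⇔ c)) ⇔ b) ⇔ (¬(a ⇒ (c ⇔ c)) ⇒ (¬b ⇔ (c ⇒ a))) = 3/4 ⇔ 1 = 3/4
¬(((¬a ⇔ (c ⇔ c)) ⇔ b) ⇔ (¬(a ⇒ (c ⇔ c)) ⇒ (¬b ⇔ (c ⇒ a)))) = ¬3/4 = 1/4
¬¬(((¬a ⇔ (c ⇔ c)) ⇔ b) ⇔ (¬(a ⇒ (c ⇔ c)) ⇒ (¬b ⇔ (c ⇒ a)))) = ¬1/4 = 3/4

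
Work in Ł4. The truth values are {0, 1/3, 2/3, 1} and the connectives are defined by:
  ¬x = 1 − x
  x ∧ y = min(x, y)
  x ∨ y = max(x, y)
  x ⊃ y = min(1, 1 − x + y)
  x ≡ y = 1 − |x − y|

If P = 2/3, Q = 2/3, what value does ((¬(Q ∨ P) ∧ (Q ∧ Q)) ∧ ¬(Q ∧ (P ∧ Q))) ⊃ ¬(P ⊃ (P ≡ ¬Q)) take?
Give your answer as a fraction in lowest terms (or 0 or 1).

Q ∨ P = 2/3 ∨ 2/3 = 2/3
¬(Q ∨ P) = ¬2/3 = 1/3
Q ∧ Q = 2/3 ∧ 2/3 = 2/3
¬(Q ∨ P) ∧ (Q ∧ Q) = 1/3 ∧ 2/3 = 1/3
P ∧ Q = 2/3 ∧ 2/3 = 2/3
Q ∧ (P ∧ Q) = 2/3 ∧ 2/3 = 2/3
¬(Q ∧ (P ∧ Q)) = ¬2/3 = 1/3
(¬(Q ∨ P) ∧ (Q ∧ Q)) ∧ ¬(Q ∧ (P ∧ Q)) = 1/3 ∧ 1/3 = 1/3
¬Q = ¬2/3 = 1/3
P ≡ ¬Q = 2/3 ≡ 1/3 = 2/3
P ⊃ (P ≡ ¬Q) = 2/3 ⊃ 2/3 = 1
¬(P ⊃ (P ≡ ¬Q)) = ¬1 = 0
((¬(Q ∨ P) ∧ (Q ∧ Q)) ∧ ¬(Q ∧ (P ∧ Q))) ⊃ ¬(P ⊃ (P ≡ ¬Q)) = 1/3 ⊃ 0 = 2/3

2/3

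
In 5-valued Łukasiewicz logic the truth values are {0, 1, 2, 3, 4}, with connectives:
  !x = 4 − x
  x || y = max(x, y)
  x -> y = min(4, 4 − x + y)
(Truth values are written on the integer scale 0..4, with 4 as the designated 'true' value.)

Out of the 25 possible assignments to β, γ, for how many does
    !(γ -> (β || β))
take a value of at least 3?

value 4: 1 assignment (counts)
value 3: 2 assignments (counts)
value 2: 3 assignments
value 1: 4 assignments
value 0: 15 assignments
So 3 of the 25 assignments meet the threshold.

3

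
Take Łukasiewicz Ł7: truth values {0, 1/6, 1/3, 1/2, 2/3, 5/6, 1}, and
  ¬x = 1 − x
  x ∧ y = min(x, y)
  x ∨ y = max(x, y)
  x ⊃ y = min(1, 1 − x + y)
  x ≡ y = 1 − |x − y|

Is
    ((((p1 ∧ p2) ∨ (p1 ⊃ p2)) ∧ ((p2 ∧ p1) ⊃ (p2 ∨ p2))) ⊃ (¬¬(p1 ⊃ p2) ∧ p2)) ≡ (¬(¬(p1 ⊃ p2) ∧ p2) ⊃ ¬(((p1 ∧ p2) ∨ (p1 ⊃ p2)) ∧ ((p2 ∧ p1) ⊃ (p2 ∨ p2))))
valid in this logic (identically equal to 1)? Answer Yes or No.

Counterexample: take p1 = 0, p2 = 1/6.
p1 ∧ p2 = 0 ∧ 1/6 = 0
p1 ⊃ p2 = 0 ⊃ 1/6 = 1
(p1 ∧ p2) ∨ (p1 ⊃ p2) = 0 ∨ 1 = 1
p2 ∧ p1 = 1/6 ∧ 0 = 0
p2 ∨ p2 = 1/6 ∨ 1/6 = 1/6
(p2 ∧ p1) ⊃ (p2 ∨ p2) = 0 ⊃ 1/6 = 1
((p1 ∧ p2) ∨ (p1 ⊃ p2)) ∧ ((p2 ∧ p1) ⊃ (p2 ∨ p2)) = 1 ∧ 1 = 1
p1 ⊃ p2 = 0 ⊃ 1/6 = 1
¬(p1 ⊃ p2) = ¬1 = 0
¬¬(p1 ⊃ p2) = ¬0 = 1
¬¬(p1 ⊃ p2) ∧ p2 = 1 ∧ 1/6 = 1/6
(((p1 ∧ p2) ∨ (p1 ⊃ p2)) ∧ ((p2 ∧ p1) ⊃ (p2 ∨ p2))) ⊃ (¬¬(p1 ⊃ p2) ∧ p2) = 1 ⊃ 1/6 = 1/6
p1 ⊃ p2 = 0 ⊃ 1/6 = 1
¬(p1 ⊃ p2) = ¬1 = 0
¬(p1 ⊃ p2) ∧ p2 = 0 ∧ 1/6 = 0
¬(¬(p1 ⊃ p2) ∧ p2) = ¬0 = 1
p1 ∧ p2 = 0 ∧ 1/6 = 0
p1 ⊃ p2 = 0 ⊃ 1/6 = 1
(p1 ∧ p2) ∨ (p1 ⊃ p2) = 0 ∨ 1 = 1
p2 ∧ p1 = 1/6 ∧ 0 = 0
p2 ∨ p2 = 1/6 ∨ 1/6 = 1/6
(p2 ∧ p1) ⊃ (p2 ∨ p2) = 0 ⊃ 1/6 = 1
((p1 ∧ p2) ∨ (p1 ⊃ p2)) ∧ ((p2 ∧ p1) ⊃ (p2 ∨ p2)) = 1 ∧ 1 = 1
¬(((p1 ∧ p2) ∨ (p1 ⊃ p2)) ∧ ((p2 ∧ p1) ⊃ (p2 ∨ p2))) = ¬1 = 0
¬(¬(p1 ⊃ p2) ∧ p2) ⊃ ¬(((p1 ∧ p2) ∨ (p1 ⊃ p2)) ∧ ((p2 ∧ p1) ⊃ (p2 ∨ p2))) = 1 ⊃ 0 = 0
((((p1 ∧ p2) ∨ (p1 ⊃ p2)) ∧ ((p2 ∧ p1) ⊃ (p2 ∨ p2))) ⊃ (¬¬(p1 ⊃ p2) ∧ p2)) ≡ (¬(¬(p1 ⊃ p2) ∧ p2) ⊃ ¬(((p1 ∧ p2) ∨ (p1 ⊃ p2)) ∧ ((p2 ∧ p1) ⊃ (p2 ∨ p2)))) = 1/6 ≡ 0 = 5/6
This gives 5/6 ≠ 1.

No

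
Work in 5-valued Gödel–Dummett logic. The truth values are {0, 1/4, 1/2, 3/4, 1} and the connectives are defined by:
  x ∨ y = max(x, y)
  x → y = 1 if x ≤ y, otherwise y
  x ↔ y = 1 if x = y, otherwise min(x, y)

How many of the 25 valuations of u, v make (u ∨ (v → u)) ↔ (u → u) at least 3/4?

value 1: 15 assignments (counts)
value 3/4: 1 assignment (counts)
value 1/2: 2 assignments
value 1/4: 3 assignments
value 0: 4 assignments
So 16 of the 25 assignments meet the threshold.

16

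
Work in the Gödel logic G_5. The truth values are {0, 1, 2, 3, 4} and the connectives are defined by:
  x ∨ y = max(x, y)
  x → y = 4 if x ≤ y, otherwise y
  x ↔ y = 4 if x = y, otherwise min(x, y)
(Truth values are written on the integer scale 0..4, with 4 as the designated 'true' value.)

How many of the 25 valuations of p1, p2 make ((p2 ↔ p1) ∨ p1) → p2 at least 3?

value 4: 11 assignments (counts)
value 3: 2 assignments (counts)
value 2: 3 assignments
value 1: 4 assignments
value 0: 5 assignments
So 13 of the 25 assignments meet the threshold.

13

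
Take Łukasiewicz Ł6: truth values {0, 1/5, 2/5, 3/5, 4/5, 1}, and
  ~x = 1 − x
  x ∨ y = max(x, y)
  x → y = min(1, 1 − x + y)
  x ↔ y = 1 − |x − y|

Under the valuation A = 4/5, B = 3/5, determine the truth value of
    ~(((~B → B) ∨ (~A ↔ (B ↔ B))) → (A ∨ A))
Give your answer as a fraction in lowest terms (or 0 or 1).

~B = ~3/5 = 2/5
~B → B = 2/5 → 3/5 = 1
~A = ~4/5 = 1/5
B ↔ B = 3/5 ↔ 3/5 = 1
~A ↔ (B ↔ B) = 1/5 ↔ 1 = 1/5
(~B → B) ∨ (~A ↔ (B ↔ B)) = 1 ∨ 1/5 = 1
A ∨ A = 4/5 ∨ 4/5 = 4/5
((~B → B) ∨ (~A ↔ (B ↔ B))) → (A ∨ A) = 1 → 4/5 = 4/5
~(((~B → B) ∨ (~A ↔ (B ↔ B))) → (A ∨ A)) = ~4/5 = 1/5

1/5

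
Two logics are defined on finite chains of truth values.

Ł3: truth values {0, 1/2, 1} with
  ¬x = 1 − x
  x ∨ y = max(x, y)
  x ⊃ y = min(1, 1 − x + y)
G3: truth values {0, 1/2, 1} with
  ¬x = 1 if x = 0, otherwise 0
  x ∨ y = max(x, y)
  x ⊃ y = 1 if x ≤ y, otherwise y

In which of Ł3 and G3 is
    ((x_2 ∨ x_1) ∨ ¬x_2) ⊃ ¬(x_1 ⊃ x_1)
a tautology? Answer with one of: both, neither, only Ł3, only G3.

In Ł3: at x_1 = 0, x_2 = 0 the value is 0 — not a tautology.
In G3: at x_1 = 0, x_2 = 0 the value is 0 — not a tautology.

neither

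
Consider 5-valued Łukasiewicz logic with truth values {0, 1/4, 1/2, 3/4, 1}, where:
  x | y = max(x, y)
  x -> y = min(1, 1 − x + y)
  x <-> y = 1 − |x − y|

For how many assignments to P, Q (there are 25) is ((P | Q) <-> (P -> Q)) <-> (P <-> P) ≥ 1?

value 1: 7 assignments (counts)
value 3/4: 7 assignments
value 1/2: 6 assignments
value 1/4: 3 assignments
value 0: 2 assignments
So 7 of the 25 assignments meet the threshold.

7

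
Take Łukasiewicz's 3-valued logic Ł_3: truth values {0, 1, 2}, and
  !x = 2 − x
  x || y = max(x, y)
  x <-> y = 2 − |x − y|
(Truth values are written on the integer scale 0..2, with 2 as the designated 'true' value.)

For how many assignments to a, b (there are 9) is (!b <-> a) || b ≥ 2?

5

a = 0, b = 0 ↦ 0  <
a = 0, b = 1 ↦ 1  <
a = 0, b = 2 ↦ 2  ≥
a = 1, b = 0 ↦ 1  <
a = 1, b = 1 ↦ 2  ≥
a = 1, b = 2 ↦ 2  ≥
a = 2, b = 0 ↦ 2  ≥
a = 2, b = 1 ↦ 1  <
a = 2, b = 2 ↦ 2  ≥
So 5 of the 9 assignments meet the threshold.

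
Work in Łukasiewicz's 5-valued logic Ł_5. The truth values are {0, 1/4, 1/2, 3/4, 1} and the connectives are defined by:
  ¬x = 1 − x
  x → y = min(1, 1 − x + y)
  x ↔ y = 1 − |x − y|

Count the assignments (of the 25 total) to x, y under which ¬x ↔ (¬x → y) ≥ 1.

value 1: 3 assignments (counts)
value 3/4: 5 assignments
value 1/2: 6 assignments
value 1/4: 5 assignments
value 0: 6 assignments
So 3 of the 25 assignments meet the threshold.

3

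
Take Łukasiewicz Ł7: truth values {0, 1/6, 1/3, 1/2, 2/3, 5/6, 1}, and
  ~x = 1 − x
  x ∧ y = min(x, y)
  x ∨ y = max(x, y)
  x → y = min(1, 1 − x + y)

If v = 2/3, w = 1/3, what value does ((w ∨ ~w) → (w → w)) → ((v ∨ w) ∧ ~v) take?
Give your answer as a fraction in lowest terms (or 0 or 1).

~w = ~1/3 = 2/3
w ∨ ~w = 1/3 ∨ 2/3 = 2/3
w → w = 1/3 → 1/3 = 1
(w ∨ ~w) → (w → w) = 2/3 → 1 = 1
v ∨ w = 2/3 ∨ 1/3 = 2/3
~v = ~2/3 = 1/3
(v ∨ w) ∧ ~v = 2/3 ∧ 1/3 = 1/3
((w ∨ ~w) → (w → w)) → ((v ∨ w) ∧ ~v) = 1 → 1/3 = 1/3

1/3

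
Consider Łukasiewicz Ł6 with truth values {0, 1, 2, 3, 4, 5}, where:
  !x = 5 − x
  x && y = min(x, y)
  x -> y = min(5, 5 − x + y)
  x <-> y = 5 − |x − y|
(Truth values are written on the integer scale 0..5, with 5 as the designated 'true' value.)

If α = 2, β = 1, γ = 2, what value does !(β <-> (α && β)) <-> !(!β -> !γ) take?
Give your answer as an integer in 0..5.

α && β = 2 && 1 = 1
β <-> (α && β) = 1 <-> 1 = 5
!(β <-> (α && β)) = !5 = 0
!β = !1 = 4
!γ = !2 = 3
!β -> !γ = 4 -> 3 = 4
!(!β -> !γ) = !4 = 1
!(β <-> (α && β)) <-> !(!β -> !γ) = 0 <-> 1 = 4

4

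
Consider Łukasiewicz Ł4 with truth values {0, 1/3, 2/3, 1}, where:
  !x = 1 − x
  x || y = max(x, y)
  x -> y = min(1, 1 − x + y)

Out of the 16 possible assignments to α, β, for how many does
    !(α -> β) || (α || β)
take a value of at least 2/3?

12

α = 0, β = 0 ↦ 0  <
α = 0, β = 1/3 ↦ 1/3  <
α = 0, β = 2/3 ↦ 2/3  ≥
α = 0, β = 1 ↦ 1  ≥
α = 1/3, β = 0 ↦ 1/3  <
α = 1/3, β = 1/3 ↦ 1/3  <
α = 1/3, β = 2/3 ↦ 2/3  ≥
α = 1/3, β = 1 ↦ 1  ≥
α = 2/3, β = 0 ↦ 2/3  ≥
α = 2/3, β = 1/3 ↦ 2/3  ≥
α = 2/3, β = 2/3 ↦ 2/3  ≥
α = 2/3, β = 1 ↦ 1  ≥
α = 1, β = 0 ↦ 1  ≥
α = 1, β = 1/3 ↦ 1  ≥
α = 1, β = 2/3 ↦ 1  ≥
α = 1, β = 1 ↦ 1  ≥
So 12 of the 16 assignments meet the threshold.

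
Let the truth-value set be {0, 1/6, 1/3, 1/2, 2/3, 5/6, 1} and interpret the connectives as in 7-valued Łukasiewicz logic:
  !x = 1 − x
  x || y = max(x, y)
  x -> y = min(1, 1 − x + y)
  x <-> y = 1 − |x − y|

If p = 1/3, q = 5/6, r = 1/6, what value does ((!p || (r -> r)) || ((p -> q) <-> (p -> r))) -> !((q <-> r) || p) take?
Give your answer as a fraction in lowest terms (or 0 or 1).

!p = !1/3 = 2/3
r -> r = 1/6 -> 1/6 = 1
!p || (r -> r) = 2/3 || 1 = 1
p -> q = 1/3 -> 5/6 = 1
p -> r = 1/3 -> 1/6 = 5/6
(p -> q) <-> (p -> r) = 1 <-> 5/6 = 5/6
(!p || (r -> r)) || ((p -> q) <-> (p -> r)) = 1 || 5/6 = 1
q <-> r = 5/6 <-> 1/6 = 1/3
(q <-> r) || p = 1/3 || 1/3 = 1/3
!((q <-> r) || p) = !1/3 = 2/3
((!p || (r -> r)) || ((p -> q) <-> (p -> r))) -> !((q <-> r) || p) = 1 -> 2/3 = 2/3

2/3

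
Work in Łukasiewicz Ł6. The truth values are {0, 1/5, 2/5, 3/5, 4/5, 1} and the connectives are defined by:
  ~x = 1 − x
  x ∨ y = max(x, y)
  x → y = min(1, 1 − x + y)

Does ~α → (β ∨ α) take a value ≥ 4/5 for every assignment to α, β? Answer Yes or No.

No

Counterexample: take α = 0, β = 0.
~α = ~0 = 1
β ∨ α = 0 ∨ 0 = 0
~α → (β ∨ α) = 1 → 0 = 0
This gives 0, which is below 4/5.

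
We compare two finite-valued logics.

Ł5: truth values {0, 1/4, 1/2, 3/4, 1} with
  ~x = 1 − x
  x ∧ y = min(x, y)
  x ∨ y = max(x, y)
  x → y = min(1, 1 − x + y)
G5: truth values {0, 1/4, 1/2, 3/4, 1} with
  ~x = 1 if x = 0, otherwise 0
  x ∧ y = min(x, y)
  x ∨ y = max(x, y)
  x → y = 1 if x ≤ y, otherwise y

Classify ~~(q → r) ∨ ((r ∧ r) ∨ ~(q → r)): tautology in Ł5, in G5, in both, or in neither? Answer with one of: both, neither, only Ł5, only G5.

only G5

In Ł5: at q = 1/4, r = 0 the value is 3/4 — not a tautology.
In G5: every assignment gives 1 — tautology.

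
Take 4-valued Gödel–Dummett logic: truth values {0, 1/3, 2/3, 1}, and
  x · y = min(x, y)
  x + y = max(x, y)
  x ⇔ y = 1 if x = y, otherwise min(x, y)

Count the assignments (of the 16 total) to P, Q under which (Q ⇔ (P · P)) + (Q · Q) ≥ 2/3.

10

P = 0, Q = 0 ↦ 1  ≥
P = 0, Q = 1/3 ↦ 1/3  <
P = 0, Q = 2/3 ↦ 2/3  ≥
P = 0, Q = 1 ↦ 1  ≥
P = 1/3, Q = 0 ↦ 0  <
P = 1/3, Q = 1/3 ↦ 1  ≥
P = 1/3, Q = 2/3 ↦ 2/3  ≥
P = 1/3, Q = 1 ↦ 1  ≥
P = 2/3, Q = 0 ↦ 0  <
P = 2/3, Q = 1/3 ↦ 1/3  <
P = 2/3, Q = 2/3 ↦ 1  ≥
P = 2/3, Q = 1 ↦ 1  ≥
P = 1, Q = 0 ↦ 0  <
P = 1, Q = 1/3 ↦ 1/3  <
P = 1, Q = 2/3 ↦ 2/3  ≥
P = 1, Q = 1 ↦ 1  ≥
So 10 of the 16 assignments meet the threshold.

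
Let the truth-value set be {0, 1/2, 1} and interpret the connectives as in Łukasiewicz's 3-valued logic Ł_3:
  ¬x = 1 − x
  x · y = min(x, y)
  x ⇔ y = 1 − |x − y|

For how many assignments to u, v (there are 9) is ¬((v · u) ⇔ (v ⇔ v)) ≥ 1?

u = 0, v = 0 ↦ 1  ≥
u = 0, v = 1/2 ↦ 1  ≥
u = 0, v = 1 ↦ 1  ≥
u = 1/2, v = 0 ↦ 1  ≥
u = 1/2, v = 1/2 ↦ 1/2  <
u = 1/2, v = 1 ↦ 1/2  <
u = 1, v = 0 ↦ 1  ≥
u = 1, v = 1/2 ↦ 1/2  <
u = 1, v = 1 ↦ 0  <
So 5 of the 9 assignments meet the threshold.

5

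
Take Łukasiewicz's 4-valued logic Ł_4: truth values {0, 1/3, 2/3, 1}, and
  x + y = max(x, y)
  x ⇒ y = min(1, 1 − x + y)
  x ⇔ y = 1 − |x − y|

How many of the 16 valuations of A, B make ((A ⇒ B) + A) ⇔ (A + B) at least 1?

A = 0, B = 0 ↦ 0  <
A = 0, B = 1/3 ↦ 1/3  <
A = 0, B = 2/3 ↦ 2/3  <
A = 0, B = 1 ↦ 1  ≥
A = 1/3, B = 0 ↦ 2/3  <
A = 1/3, B = 1/3 ↦ 1/3  <
A = 1/3, B = 2/3 ↦ 2/3  <
A = 1/3, B = 1 ↦ 1  ≥
A = 2/3, B = 0 ↦ 1  ≥
A = 2/3, B = 1/3 ↦ 1  ≥
A = 2/3, B = 2/3 ↦ 2/3  <
A = 2/3, B = 1 ↦ 1  ≥
A = 1, B = 0 ↦ 1  ≥
A = 1, B = 1/3 ↦ 1  ≥
A = 1, B = 2/3 ↦ 1  ≥
A = 1, B = 1 ↦ 1  ≥
So 9 of the 16 assignments meet the threshold.

9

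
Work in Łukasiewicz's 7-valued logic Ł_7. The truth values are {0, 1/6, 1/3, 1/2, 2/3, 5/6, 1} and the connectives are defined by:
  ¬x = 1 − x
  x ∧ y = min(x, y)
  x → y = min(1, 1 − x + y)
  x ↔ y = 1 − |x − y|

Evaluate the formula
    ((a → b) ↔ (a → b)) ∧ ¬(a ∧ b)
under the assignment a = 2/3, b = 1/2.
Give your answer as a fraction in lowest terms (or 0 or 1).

1/2

a → b = 2/3 → 1/2 = 5/6
a → b = 2/3 → 1/2 = 5/6
(a → b) ↔ (a → b) = 5/6 ↔ 5/6 = 1
a ∧ b = 2/3 ∧ 1/2 = 1/2
¬(a ∧ b) = ¬1/2 = 1/2
((a → b) ↔ (a → b)) ∧ ¬(a ∧ b) = 1 ∧ 1/2 = 1/2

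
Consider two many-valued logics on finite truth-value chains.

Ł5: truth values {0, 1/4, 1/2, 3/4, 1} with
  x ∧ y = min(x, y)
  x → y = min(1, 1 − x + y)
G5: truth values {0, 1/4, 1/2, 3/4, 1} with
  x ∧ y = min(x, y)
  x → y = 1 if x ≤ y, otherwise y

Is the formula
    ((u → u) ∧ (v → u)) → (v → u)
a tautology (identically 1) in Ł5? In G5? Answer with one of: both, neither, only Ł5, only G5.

In Ł5: every assignment gives 1 — tautology.
In G5: every assignment gives 1 — tautology.

both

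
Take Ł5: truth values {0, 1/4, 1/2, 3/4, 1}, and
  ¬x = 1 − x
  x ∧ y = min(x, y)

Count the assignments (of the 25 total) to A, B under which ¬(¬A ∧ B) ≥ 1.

value 1: 9 assignments (counts)
value 3/4: 7 assignments
value 1/2: 5 assignments
value 1/4: 3 assignments
value 0: 1 assignment
So 9 of the 25 assignments meet the threshold.

9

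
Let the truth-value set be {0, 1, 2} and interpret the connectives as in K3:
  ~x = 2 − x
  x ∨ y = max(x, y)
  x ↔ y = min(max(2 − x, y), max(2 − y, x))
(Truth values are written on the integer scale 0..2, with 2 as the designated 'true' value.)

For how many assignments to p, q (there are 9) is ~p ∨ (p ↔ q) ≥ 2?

4

p = 0, q = 0 ↦ 2  ≥
p = 0, q = 1 ↦ 2  ≥
p = 0, q = 2 ↦ 2  ≥
p = 1, q = 0 ↦ 1  <
p = 1, q = 1 ↦ 1  <
p = 1, q = 2 ↦ 1  <
p = 2, q = 0 ↦ 0  <
p = 2, q = 1 ↦ 1  <
p = 2, q = 2 ↦ 2  ≥
So 4 of the 9 assignments meet the threshold.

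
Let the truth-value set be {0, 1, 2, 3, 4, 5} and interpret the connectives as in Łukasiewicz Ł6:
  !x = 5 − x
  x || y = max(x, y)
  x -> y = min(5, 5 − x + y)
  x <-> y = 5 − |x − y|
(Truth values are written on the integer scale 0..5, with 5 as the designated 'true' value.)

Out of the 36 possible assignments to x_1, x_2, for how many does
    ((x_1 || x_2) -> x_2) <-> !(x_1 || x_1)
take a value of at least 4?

20

value 5: 11 assignments (counts)
value 4: 9 assignments (counts)
value 3: 7 assignments
value 2: 5 assignments
value 1: 3 assignments
value 0: 1 assignment
So 20 of the 36 assignments meet the threshold.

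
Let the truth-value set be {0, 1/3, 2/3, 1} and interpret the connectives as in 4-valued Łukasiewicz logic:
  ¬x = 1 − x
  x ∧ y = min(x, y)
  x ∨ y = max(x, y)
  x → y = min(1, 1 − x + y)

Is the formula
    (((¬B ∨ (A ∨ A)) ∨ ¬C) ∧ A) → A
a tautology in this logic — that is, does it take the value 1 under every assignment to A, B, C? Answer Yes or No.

Yes

At A = 2/3, B = 0, C = 2/3, for instance:
¬B = ¬0 = 1
A ∨ A = 2/3 ∨ 2/3 = 2/3
¬B ∨ (A ∨ A) = 1 ∨ 2/3 = 1
¬C = ¬2/3 = 1/3
(¬B ∨ (A ∨ A)) ∨ ¬C = 1 ∨ 1/3 = 1
((¬B ∨ (A ∨ A)) ∨ ¬C) ∧ A = 1 ∧ 2/3 = 2/3
(((¬B ∨ (A ∨ A)) ∨ ¬C) ∧ A) → A = 2/3 → 2/3 = 1
and checking the remaining 63 assignments likewise gives ≥ 1 in every case.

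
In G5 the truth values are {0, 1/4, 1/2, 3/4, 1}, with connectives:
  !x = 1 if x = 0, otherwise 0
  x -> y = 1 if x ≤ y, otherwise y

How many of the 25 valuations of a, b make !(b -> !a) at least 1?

value 1: 16 assignments (counts)
value 0: 9 assignments
So 16 of the 25 assignments meet the threshold.

16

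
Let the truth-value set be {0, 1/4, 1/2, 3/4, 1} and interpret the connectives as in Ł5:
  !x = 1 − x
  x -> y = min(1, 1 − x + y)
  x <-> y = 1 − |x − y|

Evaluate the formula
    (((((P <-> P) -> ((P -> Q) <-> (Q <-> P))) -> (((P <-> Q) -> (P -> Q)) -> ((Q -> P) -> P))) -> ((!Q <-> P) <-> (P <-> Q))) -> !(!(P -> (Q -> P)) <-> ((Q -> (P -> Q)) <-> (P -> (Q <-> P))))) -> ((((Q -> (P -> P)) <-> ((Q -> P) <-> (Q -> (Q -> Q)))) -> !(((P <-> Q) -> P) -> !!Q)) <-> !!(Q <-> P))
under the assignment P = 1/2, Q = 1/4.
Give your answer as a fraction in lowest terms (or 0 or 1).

3/4

P <-> P = 1/2 <-> 1/2 = 1
P -> Q = 1/2 -> 1/4 = 3/4
Q <-> P = 1/4 <-> 1/2 = 3/4
(P -> Q) <-> (Q <-> P) = 3/4 <-> 3/4 = 1
(P <-> P) -> ((P -> Q) <-> (Q <-> P)) = 1 -> 1 = 1
P <-> Q = 1/2 <-> 1/4 = 3/4
P -> Q = 1/2 -> 1/4 = 3/4
(P <-> Q) -> (P -> Q) = 3/4 -> 3/4 = 1
Q -> P = 1/4 -> 1/2 = 1
(Q -> P) -> P = 1 -> 1/2 = 1/2
((P <-> Q) -> (P -> Q)) -> ((Q -> P) -> P) = 1 -> 1/2 = 1/2
((P <-> P) -> ((P -> Q) <-> (Q <-> P))) -> (((P <-> Q) -> (P -> Q)) -> ((Q -> P) -> P)) = 1 -> 1/2 = 1/2
!Q = !1/4 = 3/4
!Q <-> P = 3/4 <-> 1/2 = 3/4
P <-> Q = 1/2 <-> 1/4 = 3/4
(!Q <-> P) <-> (P <-> Q) = 3/4 <-> 3/4 = 1
(((P <-> P) -> ((P -> Q) <-> (Q <-> P))) -> (((P <-> Q) -> (P -> Q)) -> ((Q -> P) -> P))) -> ((!Q <-> P) <-> (P <-> Q)) = 1/2 -> 1 = 1
Q -> P = 1/4 -> 1/2 = 1
P -> (Q -> P) = 1/2 -> 1 = 1
!(P -> (Q -> P)) = !1 = 0
P -> Q = 1/2 -> 1/4 = 3/4
Q -> (P -> Q) = 1/4 -> 3/4 = 1
Q <-> P = 1/4 <-> 1/2 = 3/4
P -> (Q <-> P) = 1/2 -> 3/4 = 1
(Q -> (P -> Q)) <-> (P -> (Q <-> P)) = 1 <-> 1 = 1
!(P -> (Q -> P)) <-> ((Q -> (P -> Q)) <-> (P -> (Q <-> P))) = 0 <-> 1 = 0
!(!(P -> (Q -> P)) <-> ((Q -> (P -> Q)) <-> (P -> (Q <-> P)))) = !0 = 1
((((P <-> P) -> ((P -> Q) <-> (Q <-> P))) -> (((P <-> Q) -> (P -> Q)) -> ((Q -> P) -> P))) -> ((!Q <-> P) <-> (P <-> Q))) -> !(!(P -> (Q -> P)) <-> ((Q -> (P -> Q)) <-> (P -> (Q <-> P)))) = 1 -> 1 = 1
P -> P = 1/2 -> 1/2 = 1
Q -> (P -> P) = 1/4 -> 1 = 1
Q -> P = 1/4 -> 1/2 = 1
Q -> Q = 1/4 -> 1/4 = 1
Q -> (Q -> Q) = 1/4 -> 1 = 1
(Q -> P) <-> (Q -> (Q -> Q)) = 1 <-> 1 = 1
(Q -> (P -> P)) <-> ((Q -> P) <-> (Q -> (Q -> Q))) = 1 <-> 1 = 1
P <-> Q = 1/2 <-> 1/4 = 3/4
(P <-> Q) -> P = 3/4 -> 1/2 = 3/4
!Q = !1/4 = 3/4
!!Q = !3/4 = 1/4
((P <-> Q) -> P) -> !!Q = 3/4 -> 1/4 = 1/2
!(((P <-> Q) -> P) -> !!Q) = !1/2 = 1/2
((Q -> (P -> P)) <-> ((Q -> P) <-> (Q -> (Q -> Q)))) -> !(((P <-> Q) -> P) -> !!Q) = 1 -> 1/2 = 1/2
Q <-> P = 1/4 <-> 1/2 = 3/4
!(Q <-> P) = !3/4 = 1/4
!!(Q <-> P) = !1/4 = 3/4
(((Q -> (P -> P)) <-> ((Q -> P) <-> (Q -> (Q -> Q)))) -> !(((P <-> Q) -> P) -> !!Q)) <-> !!(Q <-> P) = 1/2 <-> 3/4 = 3/4
(((((P <-> P) -> ((P -> Q) <-> (Q <-> P))) -> (((P <-> Q) -> (P -> Q)) -> ((Q -> P) -> P))) -> ((!Q <-> P) <-> (P <-> Q))) -> !(!(P -> (Q -> P)) <-> ((Q -> (P -> Q)) <-> (P -> (Q <-> P))))) -> ((((Q -> (P -> P)) <-> ((Q -> P) <-> (Q -> (Q -> Q)))) -> !(((P <-> Q) -> P) -> !!Q)) <-> !!(Q <-> P)) = 1 -> 3/4 = 3/4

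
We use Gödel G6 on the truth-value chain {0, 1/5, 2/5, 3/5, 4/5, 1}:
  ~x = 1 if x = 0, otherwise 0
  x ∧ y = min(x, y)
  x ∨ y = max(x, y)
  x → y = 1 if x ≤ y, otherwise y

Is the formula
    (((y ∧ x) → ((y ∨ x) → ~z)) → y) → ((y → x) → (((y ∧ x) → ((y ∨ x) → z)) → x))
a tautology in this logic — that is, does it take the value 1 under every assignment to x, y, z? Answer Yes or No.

No

Counterexample: take x = 1/5, y = 1/5, z = 1/5.
y ∧ x = 1/5 ∧ 1/5 = 1/5
y ∨ x = 1/5 ∨ 1/5 = 1/5
~z = ~1/5 = 0
(y ∨ x) → ~z = 1/5 → 0 = 0
(y ∧ x) → ((y ∨ x) → ~z) = 1/5 → 0 = 0
((y ∧ x) → ((y ∨ x) → ~z)) → y = 0 → 1/5 = 1
y → x = 1/5 → 1/5 = 1
y ∧ x = 1/5 ∧ 1/5 = 1/5
y ∨ x = 1/5 ∨ 1/5 = 1/5
(y ∨ x) → z = 1/5 → 1/5 = 1
(y ∧ x) → ((y ∨ x) → z) = 1/5 → 1 = 1
((y ∧ x) → ((y ∨ x) → z)) → x = 1 → 1/5 = 1/5
(y → x) → (((y ∧ x) → ((y ∨ x) → z)) → x) = 1 → 1/5 = 1/5
(((y ∧ x) → ((y ∨ x) → ~z)) → y) → ((y → x) → (((y ∧ x) → ((y ∨ x) → z)) → x)) = 1 → 1/5 = 1/5
This gives 1/5 ≠ 1.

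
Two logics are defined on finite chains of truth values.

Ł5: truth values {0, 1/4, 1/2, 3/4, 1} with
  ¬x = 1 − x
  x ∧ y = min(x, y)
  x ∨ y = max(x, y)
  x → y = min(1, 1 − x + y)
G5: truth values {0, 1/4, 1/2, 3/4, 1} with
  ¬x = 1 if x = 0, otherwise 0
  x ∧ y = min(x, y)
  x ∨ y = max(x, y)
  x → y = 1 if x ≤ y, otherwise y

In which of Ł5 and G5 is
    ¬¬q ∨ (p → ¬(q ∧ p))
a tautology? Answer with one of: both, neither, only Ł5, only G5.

In Ł5: at p = 3/4, q = 1/2 the value is 3/4 — not a tautology.
In G5: every assignment gives 1 — tautology.

only G5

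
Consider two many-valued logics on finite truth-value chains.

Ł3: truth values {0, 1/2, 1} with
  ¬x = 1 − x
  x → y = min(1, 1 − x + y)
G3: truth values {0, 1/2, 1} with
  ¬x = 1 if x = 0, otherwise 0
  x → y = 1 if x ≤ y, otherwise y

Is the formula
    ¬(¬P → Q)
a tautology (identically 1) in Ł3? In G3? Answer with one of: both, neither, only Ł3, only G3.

neither

In Ł3: at P = 0, Q = 1/2 the value is 1/2 — not a tautology.
In G3: at P = 0, Q = 1/2 the value is 0 — not a tautology.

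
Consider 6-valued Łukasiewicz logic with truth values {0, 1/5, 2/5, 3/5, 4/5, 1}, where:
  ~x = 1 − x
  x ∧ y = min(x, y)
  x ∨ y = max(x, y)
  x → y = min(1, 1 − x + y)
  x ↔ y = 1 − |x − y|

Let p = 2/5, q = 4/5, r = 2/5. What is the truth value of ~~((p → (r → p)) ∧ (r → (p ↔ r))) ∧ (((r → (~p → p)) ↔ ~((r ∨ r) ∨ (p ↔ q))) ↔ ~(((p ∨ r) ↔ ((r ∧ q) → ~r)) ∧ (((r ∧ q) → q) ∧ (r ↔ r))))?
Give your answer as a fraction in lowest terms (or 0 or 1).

4/5

r → p = 2/5 → 2/5 = 1
p → (r → p) = 2/5 → 1 = 1
p ↔ r = 2/5 ↔ 2/5 = 1
r → (p ↔ r) = 2/5 → 1 = 1
(p → (r → p)) ∧ (r → (p ↔ r)) = 1 ∧ 1 = 1
~((p → (r → p)) ∧ (r → (p ↔ r))) = ~1 = 0
~~((p → (r → p)) ∧ (r → (p ↔ r))) = ~0 = 1
~p = ~2/5 = 3/5
~p → p = 3/5 → 2/5 = 4/5
r → (~p → p) = 2/5 → 4/5 = 1
r ∨ r = 2/5 ∨ 2/5 = 2/5
p ↔ q = 2/5 ↔ 4/5 = 3/5
(r ∨ r) ∨ (p ↔ q) = 2/5 ∨ 3/5 = 3/5
~((r ∨ r) ∨ (p ↔ q)) = ~3/5 = 2/5
(r → (~p → p)) ↔ ~((r ∨ r) ∨ (p ↔ q)) = 1 ↔ 2/5 = 2/5
p ∨ r = 2/5 ∨ 2/5 = 2/5
r ∧ q = 2/5 ∧ 4/5 = 2/5
~r = ~2/5 = 3/5
(r ∧ q) → ~r = 2/5 → 3/5 = 1
(p ∨ r) ↔ ((r ∧ q) → ~r) = 2/5 ↔ 1 = 2/5
r ∧ q = 2/5 ∧ 4/5 = 2/5
(r ∧ q) → q = 2/5 → 4/5 = 1
r ↔ r = 2/5 ↔ 2/5 = 1
((r ∧ q) → q) ∧ (r ↔ r) = 1 ∧ 1 = 1
((p ∨ r) ↔ ((r ∧ q) → ~r)) ∧ (((r ∧ q) → q) ∧ (r ↔ r)) = 2/5 ∧ 1 = 2/5
~(((p ∨ r) ↔ ((r ∧ q) → ~r)) ∧ (((r ∧ q) → q) ∧ (r ↔ r))) = ~2/5 = 3/5
((r → (~p → p)) ↔ ~((r ∨ r) ∨ (p ↔ q))) ↔ ~(((p ∨ r) ↔ ((r ∧ q) → ~r)) ∧ (((r ∧ q) → q) ∧ (r ↔ r))) = 2/5 ↔ 3/5 = 4/5
~~((p → (r → p)) ∧ (r → (p ↔ r))) ∧ (((r → (~p → p)) ↔ ~((r ∨ r) ∨ (p ↔ q))) ↔ ~(((p ∨ r) ↔ ((r ∧ q) → ~r)) ∧ (((r ∧ q) → q) ∧ (r ↔ r)))) = 1 ∧ 4/5 = 4/5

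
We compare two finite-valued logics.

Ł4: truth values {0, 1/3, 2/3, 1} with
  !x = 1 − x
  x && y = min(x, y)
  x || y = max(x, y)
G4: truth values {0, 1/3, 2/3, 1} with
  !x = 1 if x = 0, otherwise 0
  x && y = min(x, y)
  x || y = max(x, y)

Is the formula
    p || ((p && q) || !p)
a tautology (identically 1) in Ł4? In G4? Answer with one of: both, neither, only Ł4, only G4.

In Ł4: at p = 1/3, q = 0 the value is 2/3 — not a tautology.
In G4: at p = 1/3, q = 0 the value is 1/3 — not a tautology.

neither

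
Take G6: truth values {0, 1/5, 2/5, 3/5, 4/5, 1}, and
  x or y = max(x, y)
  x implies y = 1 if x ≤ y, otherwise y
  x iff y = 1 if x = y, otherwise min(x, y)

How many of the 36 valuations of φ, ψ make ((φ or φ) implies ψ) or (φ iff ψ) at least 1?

value 1: 21 assignments (counts)
value 4/5: 1 assignment
value 3/5: 2 assignments
value 2/5: 3 assignments
value 1/5: 4 assignments
value 0: 5 assignments
So 21 of the 36 assignments meet the threshold.

21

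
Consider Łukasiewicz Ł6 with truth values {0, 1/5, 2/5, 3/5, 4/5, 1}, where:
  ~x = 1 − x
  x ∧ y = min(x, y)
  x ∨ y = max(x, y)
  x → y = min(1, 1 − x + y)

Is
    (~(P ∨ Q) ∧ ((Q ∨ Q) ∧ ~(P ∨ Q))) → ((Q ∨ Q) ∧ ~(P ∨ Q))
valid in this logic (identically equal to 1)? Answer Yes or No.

Yes

At P = 4/5, Q = 1, for instance:
P ∨ Q = 4/5 ∨ 1 = 1
~(P ∨ Q) = ~1 = 0
Q ∨ Q = 1 ∨ 1 = 1
P ∨ Q = 4/5 ∨ 1 = 1
~(P ∨ Q) = ~1 = 0
(Q ∨ Q) ∧ ~(P ∨ Q) = 1 ∧ 0 = 0
~(P ∨ Q) ∧ ((Q ∨ Q) ∧ ~(P ∨ Q)) = 0 ∧ 0 = 0
(~(P ∨ Q) ∧ ((Q ∨ Q) ∧ ~(P ∨ Q))) → ((Q ∨ Q) ∧ ~(P ∨ Q)) = 0 → 0 = 1
and checking the remaining 35 assignments likewise gives ≥ 1 in every case.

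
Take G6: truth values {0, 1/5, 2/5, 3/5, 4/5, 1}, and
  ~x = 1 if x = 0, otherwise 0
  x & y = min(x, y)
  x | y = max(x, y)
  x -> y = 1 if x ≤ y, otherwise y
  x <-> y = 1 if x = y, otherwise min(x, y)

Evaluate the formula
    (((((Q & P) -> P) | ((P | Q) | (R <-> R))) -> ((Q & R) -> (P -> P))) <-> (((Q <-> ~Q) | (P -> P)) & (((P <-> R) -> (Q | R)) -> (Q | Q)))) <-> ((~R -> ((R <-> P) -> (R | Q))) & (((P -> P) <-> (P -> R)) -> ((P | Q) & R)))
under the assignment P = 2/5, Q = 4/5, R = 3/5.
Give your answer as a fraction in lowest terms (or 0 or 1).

Q & P = 4/5 & 2/5 = 2/5
(Q & P) -> P = 2/5 -> 2/5 = 1
P | Q = 2/5 | 4/5 = 4/5
R <-> R = 3/5 <-> 3/5 = 1
(P | Q) | (R <-> R) = 4/5 | 1 = 1
((Q & P) -> P) | ((P | Q) | (R <-> R)) = 1 | 1 = 1
Q & R = 4/5 & 3/5 = 3/5
P -> P = 2/5 -> 2/5 = 1
(Q & R) -> (P -> P) = 3/5 -> 1 = 1
(((Q & P) -> P) | ((P | Q) | (R <-> R))) -> ((Q & R) -> (P -> P)) = 1 -> 1 = 1
~Q = ~4/5 = 0
Q <-> ~Q = 4/5 <-> 0 = 0
P -> P = 2/5 -> 2/5 = 1
(Q <-> ~Q) | (P -> P) = 0 | 1 = 1
P <-> R = 2/5 <-> 3/5 = 2/5
Q | R = 4/5 | 3/5 = 4/5
(P <-> R) -> (Q | R) = 2/5 -> 4/5 = 1
Q | Q = 4/5 | 4/5 = 4/5
((P <-> R) -> (Q | R)) -> (Q | Q) = 1 -> 4/5 = 4/5
((Q <-> ~Q) | (P -> P)) & (((P <-> R) -> (Q | R)) -> (Q | Q)) = 1 & 4/5 = 4/5
((((Q & P) -> P) | ((P | Q) | (R <-> R))) -> ((Q & R) -> (P -> P))) <-> (((Q <-> ~Q) | (P -> P)) & (((P <-> R) -> (Q | R)) -> (Q | Q))) = 1 <-> 4/5 = 4/5
~R = ~3/5 = 0
R <-> P = 3/5 <-> 2/5 = 2/5
R | Q = 3/5 | 4/5 = 4/5
(R <-> P) -> (R | Q) = 2/5 -> 4/5 = 1
~R -> ((R <-> P) -> (R | Q)) = 0 -> 1 = 1
P -> P = 2/5 -> 2/5 = 1
P -> R = 2/5 -> 3/5 = 1
(P -> P) <-> (P -> R) = 1 <-> 1 = 1
P | Q = 2/5 | 4/5 = 4/5
(P | Q) & R = 4/5 & 3/5 = 3/5
((P -> P) <-> (P -> R)) -> ((P | Q) & R) = 1 -> 3/5 = 3/5
(~R -> ((R <-> P) -> (R | Q))) & (((P -> P) <-> (P -> R)) -> ((P | Q) & R)) = 1 & 3/5 = 3/5
(((((Q & P) -> P) | ((P | Q) | (R <-> R))) -> ((Q & R) -> (P -> P))) <-> (((Q <-> ~Q) | (P -> P)) & (((P <-> R) -> (Q | R)) -> (Q | Q)))) <-> ((~R -> ((R <-> P) -> (R | Q))) & (((P -> P) <-> (P -> R)) -> ((P | Q) & R))) = 4/5 <-> 3/5 = 3/5

3/5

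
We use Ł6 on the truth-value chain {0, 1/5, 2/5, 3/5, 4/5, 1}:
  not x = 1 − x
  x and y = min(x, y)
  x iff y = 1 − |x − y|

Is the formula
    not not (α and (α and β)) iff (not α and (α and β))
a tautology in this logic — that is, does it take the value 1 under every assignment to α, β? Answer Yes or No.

No

Counterexample: take α = 3/5, β = 3/5.
α and β = 3/5 and 3/5 = 3/5
α and (α and β) = 3/5 and 3/5 = 3/5
not (α and (α and β)) = not 3/5 = 2/5
not not (α and (α and β)) = not 2/5 = 3/5
not α = not 3/5 = 2/5
α and β = 3/5 and 3/5 = 3/5
not α and (α and β) = 2/5 and 3/5 = 2/5
not not (α and (α and β)) iff (not α and (α and β)) = 3/5 iff 2/5 = 4/5
This gives 4/5 ≠ 1.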